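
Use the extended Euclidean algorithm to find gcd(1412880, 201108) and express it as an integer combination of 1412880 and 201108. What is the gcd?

12

Repeated division:
1412880 = 7·201108 + 5124
201108 = 39·5124 + 1272
5124 = 4·1272 + 36
1272 = 35·36 + 12
36 = 3·12 + 0
gcd(1412880, 201108) = 12.
Back-substituting:
12 = 1272 − 35·36
12 = −35·5124 + 141·1272
12 = 141·201108 − 5534·5124
12 = −5534·1412880 + 38879·201108
So 12 = (-5534)·1412880 + (38879)·201108.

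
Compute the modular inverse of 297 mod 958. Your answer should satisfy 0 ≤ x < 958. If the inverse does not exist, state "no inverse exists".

Apply the Euclidean algorithm to 958 and 297:
958 = 3·297 + 67
297 = 4·67 + 29
67 = 2·29 + 9
29 = 3·9 + 2
9 = 4·2 + 1
2 = 2·1 + 0
gcd = 1, so the inverse exists. Back-substitute:
1 = 9 − 4·2
1 = −4·29 + 13·9
1 = 13·67 − 30·29
1 = −30·297 + 133·67
1 = 133·958 − 429·297
So 297·(-429) ≡ 1 (mod 958), and -429 ≡ 529 (mod 958).

529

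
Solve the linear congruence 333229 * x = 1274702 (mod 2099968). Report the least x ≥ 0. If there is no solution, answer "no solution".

First find gcd(333229, 2099968):
2099968 = 6×333229 + 100594
333229 = 3×100594 + 31447
100594 = 3×31447 + 6253
31447 = 5×6253 + 182
6253 = 34×182 + 65
182 = 2×65 + 52
65 = 1×52 + 13
52 = 4×13 + 0
gcd = 13 and 13 | 1274702, so solutions exist. Divide through by 13: 25633x ≡ 98054 (mod 161536).
Now find 25633⁻¹ mod 161536:
161536 = 6*25633 + 7738
25633 = 3*7738 + 2419
7738 = 3*2419 + 481
2419 = 5*481 + 14
481 = 34*14 + 5
14 = 2*5 + 4
5 = 1*4 + 1
4 = 4*1 + 0
Back-substitute:
1 = 5 − 4
1 = −14 + 3·5
1 = 3·481 − 103·14
1 = −103·2419 + 518·481
1 = 518·7738 − 1657·2419
1 = −1657·25633 + 5489·7738
1 = 5489·161536 − 34591·25633
So 25633·(-34591) ≡ 1 (mod 161536), i.e. 25633⁻¹ ≡ 126945.
Then x ≡ 126945·98054 ≡ 147014 (mod 161536); the smallest non-negative solution is x = 147014.

147014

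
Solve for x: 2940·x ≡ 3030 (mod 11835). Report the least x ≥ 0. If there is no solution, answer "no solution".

154

First find gcd(2940, 11835):
11835 = 4×2940 + 75
2940 = 39×75 + 15
75 = 5×15 + 0
gcd = 15 and 15 | 3030, so solutions exist. Divide through by 15: 196x ≡ 202 (mod 789).
Now find 196⁻¹ mod 789:
789 = 4*196 + 5
196 = 39*5 + 1
5 = 5*1 + 0
Back-substitute:
1 = 196 − 39·5
1 = −39·789 + 157·196
So 196⁻¹ ≡ 157 (mod 789).
Then x ≡ 157·202 ≡ 154 (mod 789); the smallest non-negative solution is x = 154.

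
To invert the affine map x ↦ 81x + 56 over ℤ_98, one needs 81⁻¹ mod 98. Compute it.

23

Extended Euclidean algorithm:
98 = 1*81 + 17
81 = 4*17 + 13
17 = 1*13 + 4
13 = 3*4 + 1
4 = 4*1 + 0
Since gcd(81, 98) = 1, back-substitute to write 1 as a combination:
1 = 13 − 3·4
1 = −3·17 + 4·13
1 = 4·81 − 19·17
1 = −19·98 + 23·81
So 81·23 ≡ 1 (mod 98).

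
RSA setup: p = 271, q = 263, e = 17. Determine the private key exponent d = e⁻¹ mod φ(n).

φ(n) = (p−1)(q−1) = 270·262 = 70740.
Need d with 17·d ≡ 1 (mod 70740). Apply the extended Euclidean algorithm:
70740 = 4161×17 + 3
17 = 5×3 + 2
3 = 1×2 + 1
2 = 2×1 + 0
Back-substitute:
1 = 3 − 2
1 = −17 + 6·3
1 = 6·70740 − 24967·17
So 17·(-24967) ≡ 1 (mod 70740), hence d ≡ -24967 ≡ 45773 (mod 70740).

45773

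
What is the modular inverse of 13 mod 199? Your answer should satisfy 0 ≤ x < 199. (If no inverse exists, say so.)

46

Apply the Euclidean algorithm to 199 and 13:
199 = 15×13 + 4
13 = 3×4 + 1
4 = 4×1 + 0
gcd = 1, so the inverse exists. Back-substitute:
1 = 13 − 3·4
1 = −3·199 + 46·13
So 13·46 ≡ 1 (mod 199).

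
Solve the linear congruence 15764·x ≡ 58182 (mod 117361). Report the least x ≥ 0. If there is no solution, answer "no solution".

99631

First find gcd(15764, 117361):
117361 = 7×15764 + 7013
15764 = 2×7013 + 1738
7013 = 4×1738 + 61
1738 = 28×61 + 30
61 = 2×30 + 1
30 = 30×1 + 0
gcd = 1, so a unique solution mod 117361 exists.
Back-substitute for the Bézout coefficients:
1 = 61 − 2·30
1 = −2·1738 + 57·61
1 = 57·7013 − 230·1738
1 = −230·15764 + 517·7013
1 = 517·117361 − 3849·15764
So 15764·(-3849) ≡ 1 (mod 117361), giving 15764⁻¹ ≡ 113512.
x ≡ 15764⁻¹·58182 ≡ 113512·58182 ≡ 99631 (mod 117361).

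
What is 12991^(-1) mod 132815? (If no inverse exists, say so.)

Extended Euclidean algorithm:
132815 = 10*12991 + 2905
12991 = 4*2905 + 1371
2905 = 2*1371 + 163
1371 = 8*163 + 67
163 = 2*67 + 29
67 = 2*29 + 9
29 = 3*9 + 2
9 = 4*2 + 1
2 = 2*1 + 0
Since gcd(12991, 132815) = 1, back-substitute to write 1 as a combination:
1 = 9 − 4·2
1 = −4·29 + 13·9
1 = 13·67 − 30·29
1 = −30·163 + 73·67
1 = 73·1371 − 614·163
1 = −614·2905 + 1301·1371
1 = 1301·12991 − 5818·2905
1 = −5818·132815 + 59481·12991
So 12991·59481 ≡ 1 (mod 132815).

59481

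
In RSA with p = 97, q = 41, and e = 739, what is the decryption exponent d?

3019

φ(n) = (p−1)(q−1) = 96·40 = 3840.
Need d with 739·d ≡ 1 (mod 3840). Apply the extended Euclidean algorithm:
3840 = 5·739 + 145
739 = 5·145 + 14
145 = 10·14 + 5
14 = 2·5 + 4
5 = 1·4 + 1
4 = 4·1 + 0
Back-substitute:
1 = 5 − 4
1 = −14 + 3·5
1 = 3·145 − 31·14
1 = −31·739 + 158·145
1 = 158·3840 − 821·739
So 739·(-821) ≡ 1 (mod 3840), hence d ≡ -821 ≡ 3019 (mod 3840).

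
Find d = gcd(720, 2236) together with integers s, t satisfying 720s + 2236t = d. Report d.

4

Apply Euclid's algorithm to 2236 and 720:
2236 = 3·720 + 76
720 = 9·76 + 36
76 = 2·36 + 4
36 = 9·4 + 0
gcd(720, 2236) = 4.
Express as a combination:
4 = 76 − 2·36
4 = −2·720 + 19·76
4 = 19·2236 − 59·720
So 4 = (19)·2236 + (-59)·720.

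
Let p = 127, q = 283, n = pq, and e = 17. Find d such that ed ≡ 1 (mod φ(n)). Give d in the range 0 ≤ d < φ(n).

φ(n) = (p−1)(q−1) = 126·282 = 35532.
Need d with 17·d ≡ 1 (mod 35532). Apply the extended Euclidean algorithm:
35532 = 2090×17 + 2
17 = 8×2 + 1
2 = 2×1 + 0
Back-substitute:
1 = 17 − 8·2
1 = −8·35532 + 16721·17
So 17·16721 ≡ 1 (mod 35532), hence d = 16721.

16721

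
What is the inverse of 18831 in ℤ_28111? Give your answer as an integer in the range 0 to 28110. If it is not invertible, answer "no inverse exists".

Run Euclid on (28111, 18831):
28111 = 1×18831 + 9280
18831 = 2×9280 + 271
9280 = 34×271 + 66
271 = 4×66 + 7
66 = 9×7 + 3
7 = 2×3 + 1
3 = 3×1 + 0
Since gcd(18831, 28111) = 1, back-substitute to write 1 as a combination:
1 = 7 − 2·3
1 = −2·66 + 19·7
1 = 19·271 − 78·66
1 = −78·9280 + 2671·271
1 = 2671·18831 − 5420·9280
1 = −5420·28111 + 8091·18831
So 18831·8091 ≡ 1 (mod 28111).

8091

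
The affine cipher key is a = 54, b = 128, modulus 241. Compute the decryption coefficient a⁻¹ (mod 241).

Apply the Euclidean algorithm to 241 and 54:
241 = 4·54 + 25
54 = 2·25 + 4
25 = 6·4 + 1
4 = 4·1 + 0
gcd = 1, so the inverse exists. Back-substitute:
1 = 25 − 6·4
1 = −6·54 + 13·25
1 = 13·241 − 58·54
Thus 54·(-58) ≡ 1 (mod 241); reducing, -58 mod 241 = 183.

183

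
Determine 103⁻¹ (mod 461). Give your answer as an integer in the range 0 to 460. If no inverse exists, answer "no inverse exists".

94

Apply the Euclidean algorithm to 461 and 103:
461 = 4·103 + 49
103 = 2·49 + 5
49 = 9·5 + 4
5 = 1·4 + 1
4 = 4·1 + 0
Since gcd(103, 461) = 1, back-substitute to write 1 as a combination:
1 = 5 − 4
1 = −49 + 10·5
1 = 10·103 − 21·49
1 = −21·461 + 94·103
So 103·94 ≡ 1 (mod 461).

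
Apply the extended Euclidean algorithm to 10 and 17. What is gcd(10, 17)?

1

Apply Euclid's algorithm to 17 and 10:
17 = 1*10 + 7
10 = 1*7 + 3
7 = 2*3 + 1
3 = 3*1 + 0
gcd(10, 17) = 1.
Express as a combination:
1 = 7 − 2·3
1 = −2·10 + 3·7
1 = 3·17 − 5·10
So 1 = (3)·17 + (-5)·10.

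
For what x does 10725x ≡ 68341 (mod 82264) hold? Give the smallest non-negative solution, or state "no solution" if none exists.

First find gcd(10725, 82264):
82264 = 7·10725 + 7189
10725 = 1·7189 + 3536
7189 = 2·3536 + 117
3536 = 30·117 + 26
117 = 4·26 + 13
26 = 2·13 + 0
gcd = 13 and 13 | 68341, so solutions exist. Divide through by 13: 825x ≡ 5257 (mod 6328).
Now find 825⁻¹ mod 6328:
6328 = 7×825 + 553
825 = 1×553 + 272
553 = 2×272 + 9
272 = 30×9 + 2
9 = 4×2 + 1
2 = 2×1 + 0
Back-substitute:
1 = 9 − 4·2
1 = −4·272 + 121·9
1 = 121·553 − 246·272
1 = −246·825 + 367·553
1 = 367·6328 − 2815·825
So 825·(-2815) ≡ 1 (mod 6328), i.e. 825⁻¹ ≡ 3513.
Then x ≡ 3513·5257 ≡ 2737 (mod 6328); the smallest non-negative solution is x = 2737.

2737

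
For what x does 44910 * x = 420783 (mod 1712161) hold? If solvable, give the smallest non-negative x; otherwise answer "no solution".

First find gcd(44910, 1712161):
1712161 = 38×44910 + 5581
44910 = 8×5581 + 262
5581 = 21×262 + 79
262 = 3×79 + 25
79 = 3×25 + 4
25 = 6×4 + 1
4 = 4×1 + 0
gcd = 1, so a unique solution mod 1712161 exists.
Back-substitute for the Bézout coefficients:
1 = 25 − 6·4
1 = −6·79 + 19·25
1 = 19·262 − 63·79
1 = −63·5581 + 1342·262
1 = 1342·44910 − 10799·5581
1 = −10799·1712161 + 411704·44910
So 44910·(411704) ≡ 1 (mod 1712161), giving 44910⁻¹ ≡ 411704.
x ≡ 44910⁻¹·420783 ≡ 411704·420783 ≡ 1594252 (mod 1712161).

1594252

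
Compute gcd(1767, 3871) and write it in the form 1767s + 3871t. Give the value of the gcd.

1

Repeated division:
3871 = 2×1767 + 337
1767 = 5×337 + 82
337 = 4×82 + 9
82 = 9×9 + 1
9 = 9×1 + 0
gcd(1767, 3871) = 1.
Express as a combination:
1 = 82 − 9·9
1 = −9·337 + 37·82
1 = 37·1767 − 194·337
1 = −194·3871 + 425·1767
So 1 = (-194)·3871 + (425)·1767.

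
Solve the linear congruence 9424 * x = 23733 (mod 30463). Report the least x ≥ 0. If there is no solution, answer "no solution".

329

First find gcd(9424, 30463):
30463 = 3·9424 + 2191
9424 = 4·2191 + 660
2191 = 3·660 + 211
660 = 3·211 + 27
211 = 7·27 + 22
27 = 1·22 + 5
22 = 4·5 + 2
5 = 2·2 + 1
2 = 2·1 + 0
gcd = 1, so a unique solution mod 30463 exists.
Back-substitute for the Bézout coefficients:
1 = 5 − 2·2
1 = −2·22 + 9·5
1 = 9·27 − 11·22
1 = −11·211 + 86·27
1 = 86·660 − 269·211
1 = −269·2191 + 893·660
1 = 893·9424 − 3841·2191
1 = −3841·30463 + 12416·9424
So 9424·(12416) ≡ 1 (mod 30463), giving 9424⁻¹ ≡ 12416.
x ≡ 9424⁻¹·23733 ≡ 12416·23733 ≡ 329 (mod 30463).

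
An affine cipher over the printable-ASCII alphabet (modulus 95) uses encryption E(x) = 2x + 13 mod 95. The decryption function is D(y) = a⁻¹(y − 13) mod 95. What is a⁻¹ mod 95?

Extended Euclidean algorithm:
95 = 47·2 + 1
2 = 2·1 + 0
The gcd is 1. Working backward:
1 = 95 − 47·2
So 2·(-47) ≡ 1 (mod 95), and -47 ≡ 48 (mod 95).

48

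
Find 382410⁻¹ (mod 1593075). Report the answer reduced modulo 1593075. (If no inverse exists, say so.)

no inverse exists

Euclidean algorithm on 1593075, 382410:
1593075 = 4×382410 + 63435
382410 = 6×63435 + 1800
63435 = 35×1800 + 435
1800 = 4×435 + 60
435 = 7×60 + 15
60 = 4×15 + 0
The gcd is 15, not 1, hence no inverse exists.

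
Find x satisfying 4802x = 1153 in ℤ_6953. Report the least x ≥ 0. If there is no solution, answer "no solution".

First find gcd(4802, 6953):
6953 = 1×4802 + 2151
4802 = 2×2151 + 500
2151 = 4×500 + 151
500 = 3×151 + 47
151 = 3×47 + 10
47 = 4×10 + 7
10 = 1×7 + 3
7 = 2×3 + 1
3 = 3×1 + 0
gcd = 1, so a unique solution mod 6953 exists.
Back-substitute for the Bézout coefficients:
1 = 7 − 2·3
1 = −2·10 + 3·7
1 = 3·47 − 14·10
1 = −14·151 + 45·47
1 = 45·500 − 149·151
1 = −149·2151 + 641·500
1 = 641·4802 − 1431·2151
1 = −1431·6953 + 2072·4802
So 4802·(2072) ≡ 1 (mod 6953), giving 4802⁻¹ ≡ 2072.
x ≡ 4802⁻¹·1153 ≡ 2072·1153 ≡ 4137 (mod 6953).

4137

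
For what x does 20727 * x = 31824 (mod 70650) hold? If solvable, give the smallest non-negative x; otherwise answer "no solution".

First find gcd(20727, 70650):
70650 = 3·20727 + 8469
20727 = 2·8469 + 3789
8469 = 2·3789 + 891
3789 = 4·891 + 225
891 = 3·225 + 216
225 = 1·216 + 9
216 = 24·9 + 0
gcd = 9 and 9 | 31824, so solutions exist. Divide through by 9: 2303x ≡ 3536 (mod 7850).
Now find 2303⁻¹ mod 7850:
7850 = 3×2303 + 941
2303 = 2×941 + 421
941 = 2×421 + 99
421 = 4×99 + 25
99 = 3×25 + 24
25 = 1×24 + 1
24 = 24×1 + 0
Back-substitute:
1 = 25 − 24
1 = −99 + 4·25
1 = 4·421 − 17·99
1 = −17·941 + 38·421
1 = 38·2303 − 93·941
1 = −93·7850 + 317·2303
So 2303⁻¹ ≡ 317 (mod 7850).
Then x ≡ 317·3536 ≡ 6212 (mod 7850); the smallest non-negative solution is x = 6212.

6212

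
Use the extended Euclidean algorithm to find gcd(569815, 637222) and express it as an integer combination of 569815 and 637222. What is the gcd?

Euclidean algorithm:
637222 = 1*569815 + 67407
569815 = 8*67407 + 30559
67407 = 2*30559 + 6289
30559 = 4*6289 + 5403
6289 = 1*5403 + 886
5403 = 6*886 + 87
886 = 10*87 + 16
87 = 5*16 + 7
16 = 2*7 + 2
7 = 3*2 + 1
2 = 2*1 + 0
gcd(569815, 637222) = 1.
Back-substituting:
1 = 7 − 3·2
1 = −3·16 + 7·7
1 = 7·87 − 38·16
1 = −38·886 + 387·87
1 = 387·5403 − 2360·886
1 = −2360·6289 + 2747·5403
1 = 2747·30559 − 13348·6289
1 = −13348·67407 + 29443·30559
1 = 29443·569815 − 248892·67407
1 = −248892·637222 + 278335·569815
So 1 = (-248892)·637222 + (278335)·569815.

1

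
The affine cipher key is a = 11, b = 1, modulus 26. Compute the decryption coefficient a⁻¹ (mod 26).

19

Extended Euclidean algorithm:
26 = 2*11 + 4
11 = 2*4 + 3
4 = 1*3 + 1
3 = 3*1 + 0
The gcd is 1. Working backward:
1 = 4 − 3
1 = −11 + 3·4
1 = 3·26 − 7·11
Thus 11·(-7) ≡ 1 (mod 26); reducing, -7 mod 26 = 19.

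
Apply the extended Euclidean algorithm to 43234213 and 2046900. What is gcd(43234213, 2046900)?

Repeated division:
43234213 = 21·2046900 + 249313
2046900 = 8·249313 + 52396
249313 = 4·52396 + 39729
52396 = 1·39729 + 12667
39729 = 3·12667 + 1728
12667 = 7·1728 + 571
1728 = 3·571 + 15
571 = 38·15 + 1
15 = 15·1 + 0
gcd(43234213, 2046900) = 1.
Working backward:
1 = 571 − 38·15
1 = −38·1728 + 115·571
1 = 115·12667 − 843·1728
1 = −843·39729 + 2644·12667
1 = 2644·52396 − 3487·39729
1 = −3487·249313 + 16592·52396
1 = 16592·2046900 − 136223·249313
1 = −136223·43234213 + 2877275·2046900
So 1 = (-136223)·43234213 + (2877275)·2046900.

1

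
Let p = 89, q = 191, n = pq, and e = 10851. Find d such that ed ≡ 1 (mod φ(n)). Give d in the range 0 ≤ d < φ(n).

1131

φ(n) = (p−1)(q−1) = 88·190 = 16720.
Need d with 10851·d ≡ 1 (mod 16720). Apply the extended Euclidean algorithm:
16720 = 1×10851 + 5869
10851 = 1×5869 + 4982
5869 = 1×4982 + 887
4982 = 5×887 + 547
887 = 1×547 + 340
547 = 1×340 + 207
340 = 1×207 + 133
207 = 1×133 + 74
133 = 1×74 + 59
74 = 1×59 + 15
59 = 3×15 + 14
15 = 1×14 + 1
14 = 14×1 + 0
Back-substitute:
1 = 15 − 14
1 = −59 + 4·15
1 = 4·74 − 5·59
1 = −5·133 + 9·74
1 = 9·207 − 14·133
1 = −14·340 + 23·207
1 = 23·547 − 37·340
1 = −37·887 + 60·547
1 = 60·4982 − 337·887
1 = −337·5869 + 397·4982
1 = 397·10851 − 734·5869
1 = −734·16720 + 1131·10851
So 10851·1131 ≡ 1 (mod 16720), hence d = 1131.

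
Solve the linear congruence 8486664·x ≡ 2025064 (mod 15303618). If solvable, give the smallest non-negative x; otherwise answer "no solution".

gcd(8486664, 15303618):
15303618 = 1*8486664 + 6816954
8486664 = 1*6816954 + 1669710
6816954 = 4*1669710 + 138114
1669710 = 12*138114 + 12342
138114 = 11*12342 + 2352
12342 = 5*2352 + 582
2352 = 4*582 + 24
582 = 24*24 + 6
24 = 4*6 + 0
gcd = 6, but 6 ∤ 2025064, so the congruence has no solution.

no solution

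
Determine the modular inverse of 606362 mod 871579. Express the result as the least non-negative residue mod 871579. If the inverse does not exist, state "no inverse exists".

261802

gcd(871579, 606362) by repeated division:
871579 = 1·606362 + 265217
606362 = 2·265217 + 75928
265217 = 3·75928 + 37433
75928 = 2·37433 + 1062
37433 = 35·1062 + 263
1062 = 4·263 + 10
263 = 26·10 + 3
10 = 3·3 + 1
3 = 3·1 + 0
gcd = 1, so the inverse exists. Back-substitute:
1 = 10 − 3·3
1 = −3·263 + 79·10
1 = 79·1062 − 319·263
1 = −319·37433 + 11244·1062
1 = 11244·75928 − 22807·37433
1 = −22807·265217 + 79665·75928
1 = 79665·606362 − 182137·265217
1 = −182137·871579 + 261802·606362
So 606362·261802 ≡ 1 (mod 871579).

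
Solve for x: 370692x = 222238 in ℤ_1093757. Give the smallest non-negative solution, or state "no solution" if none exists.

gcd(370692, 1093757):
1093757 = 2×370692 + 352373
370692 = 1×352373 + 18319
352373 = 19×18319 + 4312
18319 = 4×4312 + 1071
4312 = 4×1071 + 28
1071 = 38×28 + 7
28 = 4×7 + 0
gcd = 7, but 7 ∤ 222238, so the congruence has no solution.

no solution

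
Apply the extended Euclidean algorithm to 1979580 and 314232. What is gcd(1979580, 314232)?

Apply Euclid's algorithm to 1979580 and 314232:
1979580 = 6·314232 + 94188
314232 = 3·94188 + 31668
94188 = 2·31668 + 30852
31668 = 1·30852 + 816
30852 = 37·816 + 660
816 = 1·660 + 156
660 = 4·156 + 36
156 = 4·36 + 12
36 = 3·12 + 0
gcd(1979580, 314232) = 12.
Express as a combination:
12 = 156 − 4·36
12 = −4·660 + 17·156
12 = 17·816 − 21·660
12 = −21·30852 + 794·816
12 = 794·31668 − 815·30852
12 = −815·94188 + 2424·31668
12 = 2424·314232 − 8087·94188
12 = −8087·1979580 + 50946·314232
So 12 = (-8087)·1979580 + (50946)·314232.

12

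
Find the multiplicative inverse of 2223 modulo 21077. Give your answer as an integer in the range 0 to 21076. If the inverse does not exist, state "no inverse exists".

Apply the Euclidean algorithm to 21077 and 2223:
21077 = 9×2223 + 1070
2223 = 2×1070 + 83
1070 = 12×83 + 74
83 = 1×74 + 9
74 = 8×9 + 2
9 = 4×2 + 1
2 = 2×1 + 0
gcd = 1, so the inverse exists. Back-substitute:
1 = 9 − 4·2
1 = −4·74 + 33·9
1 = 33·83 − 37·74
1 = −37·1070 + 477·83
1 = 477·2223 − 991·1070
1 = −991·21077 + 9396·2223
So 2223·9396 ≡ 1 (mod 21077).

9396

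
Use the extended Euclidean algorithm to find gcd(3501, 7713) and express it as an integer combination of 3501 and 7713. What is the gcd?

9

Repeated division:
7713 = 2*3501 + 711
3501 = 4*711 + 657
711 = 1*657 + 54
657 = 12*54 + 9
54 = 6*9 + 0
gcd(3501, 7713) = 9.
Express as a combination:
9 = 657 − 12·54
9 = −12·711 + 13·657
9 = 13·3501 − 64·711
9 = −64·7713 + 141·3501
So 9 = (-64)·7713 + (141)·3501.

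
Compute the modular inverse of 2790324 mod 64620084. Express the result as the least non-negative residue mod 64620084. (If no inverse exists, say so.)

Compute gcd(2790324, 64620084):
64620084 = 23×2790324 + 442632
2790324 = 6×442632 + 134532
442632 = 3×134532 + 39036
134532 = 3×39036 + 17424
39036 = 2×17424 + 4188
17424 = 4×4188 + 672
4188 = 6×672 + 156
672 = 4×156 + 48
156 = 3×48 + 12
48 = 4×12 + 0
gcd(2790324, 64620084) = 12 ≠ 1, so 2790324 has no multiplicative inverse modulo 64620084.

no inverse exists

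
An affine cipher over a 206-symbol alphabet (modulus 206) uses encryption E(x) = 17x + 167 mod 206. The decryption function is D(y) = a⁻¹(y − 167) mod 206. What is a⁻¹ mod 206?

97

Run Euclid on (206, 17):
206 = 12×17 + 2
17 = 8×2 + 1
2 = 2×1 + 0
gcd = 1, so the inverse exists. Back-substitute:
1 = 17 − 8·2
1 = −8·206 + 97·17
So 17·97 ≡ 1 (mod 206).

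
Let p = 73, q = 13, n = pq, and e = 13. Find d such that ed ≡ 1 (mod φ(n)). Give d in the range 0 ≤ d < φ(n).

φ(n) = (p−1)(q−1) = 72·12 = 864.
Need d with 13·d ≡ 1 (mod 864). Apply the extended Euclidean algorithm:
864 = 66*13 + 6
13 = 2*6 + 1
6 = 6*1 + 0
Back-substitute:
1 = 13 − 2·6
1 = −2·864 + 133·13
So 13·133 ≡ 1 (mod 864), hence d = 133.

133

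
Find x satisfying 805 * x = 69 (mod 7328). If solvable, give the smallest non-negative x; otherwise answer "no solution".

5025

First find gcd(805, 7328):
7328 = 9*805 + 83
805 = 9*83 + 58
83 = 1*58 + 25
58 = 2*25 + 8
25 = 3*8 + 1
8 = 8*1 + 0
gcd = 1, so a unique solution mod 7328 exists.
Back-substitute for the Bézout coefficients:
1 = 25 − 3·8
1 = −3·58 + 7·25
1 = 7·83 − 10·58
1 = −10·805 + 97·83
1 = 97·7328 − 883·805
So 805·(-883) ≡ 1 (mod 7328), giving 805⁻¹ ≡ 6445.
x ≡ 805⁻¹·69 ≡ 6445·69 ≡ 5025 (mod 7328).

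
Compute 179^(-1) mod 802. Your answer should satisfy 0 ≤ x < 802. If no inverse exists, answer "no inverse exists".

345

gcd(802, 179) by repeated division:
802 = 4·179 + 86
179 = 2·86 + 7
86 = 12·7 + 2
7 = 3·2 + 1
2 = 2·1 + 0
gcd = 1, so the inverse exists. Back-substitute:
1 = 7 − 3·2
1 = −3·86 + 37·7
1 = 37·179 − 77·86
1 = −77·802 + 345·179
So 179·345 ≡ 1 (mod 802).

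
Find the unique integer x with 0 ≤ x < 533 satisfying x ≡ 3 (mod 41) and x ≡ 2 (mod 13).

249

Write x = 3 + 41·k. Then 41·k ≡ 2 − 3 ≡ 12 (mod 13).
Need 41⁻¹ mod 13. Extended Euclid on (13, 2):
13 = 6*2 + 1
2 = 2*1 + 0
Back-substitute:
1 = 13 − 6·2
41⁻¹ ≡ 7 (mod 13), so k ≡ 7·12 ≡ 6 (mod 13).
x = 3 + 41·6 = 249.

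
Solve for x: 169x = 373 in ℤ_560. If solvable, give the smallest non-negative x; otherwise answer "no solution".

First find gcd(169, 560):
560 = 3×169 + 53
169 = 3×53 + 10
53 = 5×10 + 3
10 = 3×3 + 1
3 = 3×1 + 0
gcd = 1, so a unique solution mod 560 exists.
Back-substitute for the Bézout coefficients:
1 = 10 − 3·3
1 = −3·53 + 16·10
1 = 16·169 − 51·53
1 = −51·560 + 169·169
So 169·(169) ≡ 1 (mod 560), giving 169⁻¹ ≡ 169.
x ≡ 169⁻¹·373 ≡ 169·373 ≡ 317 (mod 560).

317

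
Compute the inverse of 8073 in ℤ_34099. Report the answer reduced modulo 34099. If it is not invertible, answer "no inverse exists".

Euclidean algorithm on 34099, 8073:
34099 = 4*8073 + 1807
8073 = 4*1807 + 845
1807 = 2*845 + 117
845 = 7*117 + 26
117 = 4*26 + 13
26 = 2*13 + 0
The gcd is 13, not 1, hence no inverse exists.

no inverse exists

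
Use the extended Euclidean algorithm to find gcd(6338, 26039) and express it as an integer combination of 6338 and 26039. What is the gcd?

1

Apply Euclid's algorithm to 26039 and 6338:
26039 = 4·6338 + 687
6338 = 9·687 + 155
687 = 4·155 + 67
155 = 2·67 + 21
67 = 3·21 + 4
21 = 5·4 + 1
4 = 4·1 + 0
gcd(6338, 26039) = 1.
Back-substituting:
1 = 21 − 5·4
1 = −5·67 + 16·21
1 = 16·155 − 37·67
1 = −37·687 + 164·155
1 = 164·6338 − 1513·687
1 = −1513·26039 + 6216·6338
So 1 = (-1513)·26039 + (6216)·6338.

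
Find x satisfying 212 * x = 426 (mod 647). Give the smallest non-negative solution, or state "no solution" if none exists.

First find gcd(212, 647):
647 = 3×212 + 11
212 = 19×11 + 3
11 = 3×3 + 2
3 = 1×2 + 1
2 = 2×1 + 0
gcd = 1, so a unique solution mod 647 exists.
Back-substitute for the Bézout coefficients:
1 = 3 − 2
1 = −11 + 4·3
1 = 4·212 − 77·11
1 = −77·647 + 235·212
So 212·(235) ≡ 1 (mod 647), giving 212⁻¹ ≡ 235.
x ≡ 212⁻¹·426 ≡ 235·426 ≡ 472 (mod 647).

472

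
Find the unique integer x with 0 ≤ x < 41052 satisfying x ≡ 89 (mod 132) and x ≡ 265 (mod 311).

Write x = 89 + 132·k. Then 132·k ≡ 265 − 89 ≡ 176 (mod 311).
Need 132⁻¹ mod 311. Extended Euclid on (311, 132):
311 = 2·132 + 47
132 = 2·47 + 38
47 = 1·38 + 9
38 = 4·9 + 2
9 = 4·2 + 1
2 = 2·1 + 0
Back-substitute:
1 = 9 − 4·2
1 = −4·38 + 17·9
1 = 17·47 − 21·38
1 = −21·132 + 59·47
1 = 59·311 − 139·132
132⁻¹ ≡ 172 (mod 311), so k ≡ 172·176 ≡ 105 (mod 311).
x = 89 + 132·105 = 13949.

13949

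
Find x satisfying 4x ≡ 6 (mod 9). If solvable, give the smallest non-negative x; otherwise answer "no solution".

First find gcd(4, 9):
9 = 2*4 + 1
4 = 4*1 + 0
gcd = 1, so a unique solution mod 9 exists.
Back-substitute for the Bézout coefficients:
1 = 9 − 2·4
So 4·(-2) ≡ 1 (mod 9), giving 4⁻¹ ≡ 7.
x ≡ 4⁻¹·6 ≡ 7·6 ≡ 6 (mod 9).

6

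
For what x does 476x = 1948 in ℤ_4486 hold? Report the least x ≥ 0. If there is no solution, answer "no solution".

First find gcd(476, 4486):
4486 = 9*476 + 202
476 = 2*202 + 72
202 = 2*72 + 58
72 = 1*58 + 14
58 = 4*14 + 2
14 = 7*2 + 0
gcd = 2 and 2 | 1948, so solutions exist. Divide through by 2: 238x ≡ 974 (mod 2243).
Now find 238⁻¹ mod 2243:
2243 = 9*238 + 101
238 = 2*101 + 36
101 = 2*36 + 29
36 = 1*29 + 7
29 = 4*7 + 1
7 = 7*1 + 0
Back-substitute:
1 = 29 − 4·7
1 = −4·36 + 5·29
1 = 5·101 − 14·36
1 = −14·238 + 33·101
1 = 33·2243 − 311·238
So 238·(-311) ≡ 1 (mod 2243), i.e. 238⁻¹ ≡ 1932.
Then x ≡ 1932·974 ≡ 2134 (mod 2243); the smallest non-negative solution is x = 2134.

2134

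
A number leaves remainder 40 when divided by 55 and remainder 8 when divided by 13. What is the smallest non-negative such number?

645

Write x = 40 + 55·k. Then 55·k ≡ 8 − 40 ≡ 7 (mod 13).
Need 55⁻¹ mod 13. Extended Euclid on (13, 3):
13 = 4×3 + 1
3 = 3×1 + 0
Back-substitute:
1 = 13 − 4·3
55⁻¹ ≡ 9 (mod 13), so k ≡ 9·7 ≡ 11 (mod 13).
x = 40 + 55·11 = 645.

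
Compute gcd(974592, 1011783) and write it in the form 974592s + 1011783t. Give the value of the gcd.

Euclidean algorithm:
1011783 = 1*974592 + 37191
974592 = 26*37191 + 7626
37191 = 4*7626 + 6687
7626 = 1*6687 + 939
6687 = 7*939 + 114
939 = 8*114 + 27
114 = 4*27 + 6
27 = 4*6 + 3
6 = 2*3 + 0
gcd(974592, 1011783) = 3.
Back-substituting:
3 = 27 − 4·6
3 = −4·114 + 17·27
3 = 17·939 − 140·114
3 = −140·6687 + 997·939
3 = 997·7626 − 1137·6687
3 = −1137·37191 + 5545·7626
3 = 5545·974592 − 145307·37191
3 = −145307·1011783 + 150852·974592
So 3 = (-145307)·1011783 + (150852)·974592.

3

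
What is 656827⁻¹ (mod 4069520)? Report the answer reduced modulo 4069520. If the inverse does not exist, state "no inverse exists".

Run Euclid on (4069520, 656827):
4069520 = 6·656827 + 128558
656827 = 5·128558 + 14037
128558 = 9·14037 + 2225
14037 = 6·2225 + 687
2225 = 3·687 + 164
687 = 4·164 + 31
164 = 5·31 + 9
31 = 3·9 + 4
9 = 2·4 + 1
4 = 4·1 + 0
The gcd is 1. Working backward:
1 = 9 − 2·4
1 = −2·31 + 7·9
1 = 7·164 − 37·31
1 = −37·687 + 155·164
1 = 155·2225 − 502·687
1 = −502·14037 + 3167·2225
1 = 3167·128558 − 29005·14037
1 = −29005·656827 + 148192·128558
1 = 148192·4069520 − 918157·656827
Hence 656827⁻¹ ≡ -918157 ≡ 3151363 (mod 4069520).

3151363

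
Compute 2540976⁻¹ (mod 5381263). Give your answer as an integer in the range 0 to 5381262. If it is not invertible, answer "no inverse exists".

2728432

Apply the Euclidean algorithm to 5381263 and 2540976:
5381263 = 2·2540976 + 299311
2540976 = 8·299311 + 146488
299311 = 2·146488 + 6335
146488 = 23·6335 + 783
6335 = 8·783 + 71
783 = 11·71 + 2
71 = 35·2 + 1
2 = 2·1 + 0
gcd = 1, so the inverse exists. Back-substitute:
1 = 71 − 35·2
1 = −35·783 + 386·71
1 = 386·6335 − 3123·783
1 = −3123·146488 + 72215·6335
1 = 72215·299311 − 147553·146488
1 = −147553·2540976 + 1252639·299311
1 = 1252639·5381263 − 2652831·2540976
So 2540976·(-2652831) ≡ 1 (mod 5381263), and -2652831 ≡ 2728432 (mod 5381263).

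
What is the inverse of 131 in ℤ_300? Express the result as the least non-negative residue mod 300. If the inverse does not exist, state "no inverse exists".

Run Euclid on (300, 131):
300 = 2×131 + 38
131 = 3×38 + 17
38 = 2×17 + 4
17 = 4×4 + 1
4 = 4×1 + 0
Since gcd(131, 300) = 1, back-substitute to write 1 as a combination:
1 = 17 − 4·4
1 = −4·38 + 9·17
1 = 9·131 − 31·38
1 = −31·300 + 71·131
So 131·71 ≡ 1 (mod 300).

71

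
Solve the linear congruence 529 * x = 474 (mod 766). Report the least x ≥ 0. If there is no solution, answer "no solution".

764

First find gcd(529, 766):
766 = 1·529 + 237
529 = 2·237 + 55
237 = 4·55 + 17
55 = 3·17 + 4
17 = 4·4 + 1
4 = 4·1 + 0
gcd = 1, so a unique solution mod 766 exists.
Back-substitute for the Bézout coefficients:
1 = 17 − 4·4
1 = −4·55 + 13·17
1 = 13·237 − 56·55
1 = −56·529 + 125·237
1 = 125·766 − 181·529
So 529·(-181) ≡ 1 (mod 766), giving 529⁻¹ ≡ 585.
x ≡ 529⁻¹·474 ≡ 585·474 ≡ 764 (mod 766).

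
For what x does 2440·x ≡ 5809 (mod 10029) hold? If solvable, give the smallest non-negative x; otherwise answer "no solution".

First find gcd(2440, 10029):
10029 = 4·2440 + 269
2440 = 9·269 + 19
269 = 14·19 + 3
19 = 6·3 + 1
3 = 3·1 + 0
gcd = 1, so a unique solution mod 10029 exists.
Back-substitute for the Bézout coefficients:
1 = 19 − 6·3
1 = −6·269 + 85·19
1 = 85·2440 − 771·269
1 = −771·10029 + 3169·2440
So 2440·(3169) ≡ 1 (mod 10029), giving 2440⁻¹ ≡ 3169.
x ≡ 2440⁻¹·5809 ≡ 3169·5809 ≡ 5506 (mod 10029).

5506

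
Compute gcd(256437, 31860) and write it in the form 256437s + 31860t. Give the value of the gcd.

9

Repeated division:
256437 = 8*31860 + 1557
31860 = 20*1557 + 720
1557 = 2*720 + 117
720 = 6*117 + 18
117 = 6*18 + 9
18 = 2*9 + 0
gcd(256437, 31860) = 9.
Working backward:
9 = 117 − 6·18
9 = −6·720 + 37·117
9 = 37·1557 − 80·720
9 = −80·31860 + 1637·1557
9 = 1637·256437 − 13176·31860
So 9 = (1637)·256437 + (-13176)·31860.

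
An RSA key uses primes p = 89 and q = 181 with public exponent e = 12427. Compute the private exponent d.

φ(n) = (p−1)(q−1) = 88·180 = 15840.
Need d with 12427·d ≡ 1 (mod 15840). Apply the extended Euclidean algorithm:
15840 = 1×12427 + 3413
12427 = 3×3413 + 2188
3413 = 1×2188 + 1225
2188 = 1×1225 + 963
1225 = 1×963 + 262
963 = 3×262 + 177
262 = 1×177 + 85
177 = 2×85 + 7
85 = 12×7 + 1
7 = 7×1 + 0
Back-substitute:
1 = 85 − 12·7
1 = −12·177 + 25·85
1 = 25·262 − 37·177
1 = −37·963 + 136·262
1 = 136·1225 − 173·963
1 = −173·2188 + 309·1225
1 = 309·3413 − 482·2188
1 = −482·12427 + 1755·3413
1 = 1755·15840 − 2237·12427
So 12427·(-2237) ≡ 1 (mod 15840), hence d ≡ -2237 ≡ 13603 (mod 15840).

13603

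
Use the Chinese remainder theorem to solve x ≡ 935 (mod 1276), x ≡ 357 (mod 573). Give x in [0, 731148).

29007

Write x = 935 + 1276·k. Then 1276·k ≡ 357 − 935 ≡ 568 (mod 573).
Need 1276⁻¹ mod 573. Extended Euclid on (573, 130):
573 = 4*130 + 53
130 = 2*53 + 24
53 = 2*24 + 5
24 = 4*5 + 4
5 = 1*4 + 1
4 = 4*1 + 0
Back-substitute:
1 = 5 − 4
1 = −24 + 5·5
1 = 5·53 − 11·24
1 = −11·130 + 27·53
1 = 27·573 − 119·130
1276⁻¹ ≡ 454 (mod 573), so k ≡ 454·568 ≡ 22 (mod 573).
x = 935 + 1276·22 = 29007.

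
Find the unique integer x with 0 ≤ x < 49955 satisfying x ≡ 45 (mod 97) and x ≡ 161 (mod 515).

11491

Write x = 45 + 97·k. Then 97·k ≡ 161 − 45 ≡ 116 (mod 515).
Need 97⁻¹ mod 515. Extended Euclid on (515, 97):
515 = 5·97 + 30
97 = 3·30 + 7
30 = 4·7 + 2
7 = 3·2 + 1
2 = 2·1 + 0
Back-substitute:
1 = 7 − 3·2
1 = −3·30 + 13·7
1 = 13·97 − 42·30
1 = −42·515 + 223·97
97⁻¹ ≡ 223 (mod 515), so k ≡ 223·116 ≡ 118 (mod 515).
x = 45 + 97·118 = 11491.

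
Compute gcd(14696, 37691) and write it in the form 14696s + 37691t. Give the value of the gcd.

1

Repeated division:
37691 = 2·14696 + 8299
14696 = 1·8299 + 6397
8299 = 1·6397 + 1902
6397 = 3·1902 + 691
1902 = 2·691 + 520
691 = 1·520 + 171
520 = 3·171 + 7
171 = 24·7 + 3
7 = 2·3 + 1
3 = 3·1 + 0
gcd(14696, 37691) = 1.
Back-substituting:
1 = 7 − 2·3
1 = −2·171 + 49·7
1 = 49·520 − 149·171
1 = −149·691 + 198·520
1 = 198·1902 − 545·691
1 = −545·6397 + 1833·1902
1 = 1833·8299 − 2378·6397
1 = −2378·14696 + 4211·8299
1 = 4211·37691 − 10800·14696
So 1 = (4211)·37691 + (-10800)·14696.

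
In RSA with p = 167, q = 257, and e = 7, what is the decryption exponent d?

6071

φ(n) = (p−1)(q−1) = 166·256 = 42496.
Need d with 7·d ≡ 1 (mod 42496). Apply the extended Euclidean algorithm:
42496 = 6070×7 + 6
7 = 1×6 + 1
6 = 6×1 + 0
Back-substitute:
1 = 7 − 6
1 = −42496 + 6071·7
So 7·6071 ≡ 1 (mod 42496), hence d = 6071.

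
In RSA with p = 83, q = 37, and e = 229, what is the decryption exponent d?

709

φ(n) = (p−1)(q−1) = 82·36 = 2952.
Need d with 229·d ≡ 1 (mod 2952). Apply the extended Euclidean algorithm:
2952 = 12×229 + 204
229 = 1×204 + 25
204 = 8×25 + 4
25 = 6×4 + 1
4 = 4×1 + 0
Back-substitute:
1 = 25 − 6·4
1 = −6·204 + 49·25
1 = 49·229 − 55·204
1 = −55·2952 + 709·229
So 229·709 ≡ 1 (mod 2952), hence d = 709.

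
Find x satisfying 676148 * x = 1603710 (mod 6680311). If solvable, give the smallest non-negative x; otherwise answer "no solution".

gcd(676148, 6680311):
6680311 = 9×676148 + 594979
676148 = 1×594979 + 81169
594979 = 7×81169 + 26796
81169 = 3×26796 + 781
26796 = 34×781 + 242
781 = 3×242 + 55
242 = 4×55 + 22
55 = 2×22 + 11
22 = 2×11 + 0
gcd = 11, but 11 ∤ 1603710, so the congruence has no solution.

no solution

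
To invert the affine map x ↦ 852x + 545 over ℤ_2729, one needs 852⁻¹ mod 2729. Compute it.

2098

Extended Euclidean algorithm:
2729 = 3×852 + 173
852 = 4×173 + 160
173 = 1×160 + 13
160 = 12×13 + 4
13 = 3×4 + 1
4 = 4×1 + 0
Since gcd(852, 2729) = 1, back-substitute to write 1 as a combination:
1 = 13 − 3·4
1 = −3·160 + 37·13
1 = 37·173 − 40·160
1 = −40·852 + 197·173
1 = 197·2729 − 631·852
Thus 852·(-631) ≡ 1 (mod 2729); reducing, -631 mod 2729 = 2098.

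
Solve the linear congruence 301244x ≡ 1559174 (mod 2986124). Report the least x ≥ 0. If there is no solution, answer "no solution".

gcd(301244, 2986124):
2986124 = 9×301244 + 274928
301244 = 1×274928 + 26316
274928 = 10×26316 + 11768
26316 = 2×11768 + 2780
11768 = 4×2780 + 648
2780 = 4×648 + 188
648 = 3×188 + 84
188 = 2×84 + 20
84 = 4×20 + 4
20 = 5×4 + 0
gcd = 4, but 4 ∤ 1559174, so the congruence has no solution.

no solution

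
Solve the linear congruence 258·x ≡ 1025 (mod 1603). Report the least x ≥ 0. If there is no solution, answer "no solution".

First find gcd(258, 1603):
1603 = 6*258 + 55
258 = 4*55 + 38
55 = 1*38 + 17
38 = 2*17 + 4
17 = 4*4 + 1
4 = 4*1 + 0
gcd = 1, so a unique solution mod 1603 exists.
Back-substitute for the Bézout coefficients:
1 = 17 − 4·4
1 = −4·38 + 9·17
1 = 9·55 − 13·38
1 = −13·258 + 61·55
1 = 61·1603 − 379·258
So 258·(-379) ≡ 1 (mod 1603), giving 258⁻¹ ≡ 1224.
x ≡ 258⁻¹·1025 ≡ 1224·1025 ≡ 1054 (mod 1603).

1054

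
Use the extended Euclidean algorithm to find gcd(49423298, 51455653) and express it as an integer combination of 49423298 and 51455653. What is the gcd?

1

Repeated division:
51455653 = 1×49423298 + 2032355
49423298 = 24×2032355 + 646778
2032355 = 3×646778 + 92021
646778 = 7×92021 + 2631
92021 = 34×2631 + 2567
2631 = 1×2567 + 64
2567 = 40×64 + 7
64 = 9×7 + 1
7 = 7×1 + 0
gcd(49423298, 51455653) = 1.
Working backward:
1 = 64 − 9·7
1 = −9·2567 + 361·64
1 = 361·2631 − 370·2567
1 = −370·92021 + 12941·2631
1 = 12941·646778 − 90957·92021
1 = −90957·2032355 + 285812·646778
1 = 285812·49423298 − 6950445·2032355
1 = −6950445·51455653 + 7236257·49423298
So 1 = (-6950445)·51455653 + (7236257)·49423298.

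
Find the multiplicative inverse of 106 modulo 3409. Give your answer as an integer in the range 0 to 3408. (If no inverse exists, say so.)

2605

Apply the Euclidean algorithm to 3409 and 106:
3409 = 32·106 + 17
106 = 6·17 + 4
17 = 4·4 + 1
4 = 4·1 + 0
gcd = 1, so the inverse exists. Back-substitute:
1 = 17 − 4·4
1 = −4·106 + 25·17
1 = 25·3409 − 804·106
So 106·(-804) ≡ 1 (mod 3409), and -804 ≡ 2605 (mod 3409).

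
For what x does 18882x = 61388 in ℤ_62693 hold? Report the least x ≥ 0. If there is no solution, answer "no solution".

First find gcd(18882, 62693):
62693 = 3*18882 + 6047
18882 = 3*6047 + 741
6047 = 8*741 + 119
741 = 6*119 + 27
119 = 4*27 + 11
27 = 2*11 + 5
11 = 2*5 + 1
5 = 5*1 + 0
gcd = 1, so a unique solution mod 62693 exists.
Back-substitute for the Bézout coefficients:
1 = 11 − 2·5
1 = −2·27 + 5·11
1 = 5·119 − 22·27
1 = −22·741 + 137·119
1 = 137·6047 − 1118·741
1 = −1118·18882 + 3491·6047
1 = 3491·62693 − 11591·18882
So 18882·(-11591) ≡ 1 (mod 62693), giving 18882⁻¹ ≡ 51102.
x ≡ 18882⁻¹·61388 ≡ 51102·61388 ≡ 17242 (mod 62693).

17242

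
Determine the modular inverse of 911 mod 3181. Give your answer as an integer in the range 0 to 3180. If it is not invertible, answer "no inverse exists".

Run Euclid on (3181, 911):
3181 = 3*911 + 448
911 = 2*448 + 15
448 = 29*15 + 13
15 = 1*13 + 2
13 = 6*2 + 1
2 = 2*1 + 0
Since gcd(911, 3181) = 1, back-substitute to write 1 as a combination:
1 = 13 − 6·2
1 = −6·15 + 7·13
1 = 7·448 − 209·15
1 = −209·911 + 425·448
1 = 425·3181 − 1484·911
So 911·(-1484) ≡ 1 (mod 3181), and -1484 ≡ 1697 (mod 3181).

1697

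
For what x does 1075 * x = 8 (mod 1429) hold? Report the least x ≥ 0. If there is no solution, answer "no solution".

662

First find gcd(1075, 1429):
1429 = 1*1075 + 354
1075 = 3*354 + 13
354 = 27*13 + 3
13 = 4*3 + 1
3 = 3*1 + 0
gcd = 1, so a unique solution mod 1429 exists.
Back-substitute for the Bézout coefficients:
1 = 13 − 4·3
1 = −4·354 + 109·13
1 = 109·1075 − 331·354
1 = −331·1429 + 440·1075
So 1075·(440) ≡ 1 (mod 1429), giving 1075⁻¹ ≡ 440.
x ≡ 1075⁻¹·8 ≡ 440·8 ≡ 662 (mod 1429).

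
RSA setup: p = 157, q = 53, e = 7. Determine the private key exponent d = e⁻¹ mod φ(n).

φ(n) = (p−1)(q−1) = 156·52 = 8112.
Need d with 7·d ≡ 1 (mod 8112). Apply the extended Euclidean algorithm:
8112 = 1158·7 + 6
7 = 1·6 + 1
6 = 6·1 + 0
Back-substitute:
1 = 7 − 6
1 = −8112 + 1159·7
So 7·1159 ≡ 1 (mod 8112), hence d = 1159.

1159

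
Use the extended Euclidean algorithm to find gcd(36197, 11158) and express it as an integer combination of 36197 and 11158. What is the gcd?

Repeated division:
36197 = 3·11158 + 2723
11158 = 4·2723 + 266
2723 = 10·266 + 63
266 = 4·63 + 14
63 = 4·14 + 7
14 = 2·7 + 0
gcd(36197, 11158) = 7.
Express as a combination:
7 = 63 − 4·14
7 = −4·266 + 17·63
7 = 17·2723 − 174·266
7 = −174·11158 + 713·2723
7 = 713·36197 − 2313·11158
So 7 = (713)·36197 + (-2313)·11158.

7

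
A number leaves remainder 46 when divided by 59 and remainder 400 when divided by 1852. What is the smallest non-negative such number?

Write x = 46 + 59·k. Then 59·k ≡ 400 − 46 ≡ 354 (mod 1852).
Need 59⁻¹ mod 1852. Extended Euclid on (1852, 59):
1852 = 31·59 + 23
59 = 2·23 + 13
23 = 1·13 + 10
13 = 1·10 + 3
10 = 3·3 + 1
3 = 3·1 + 0
Back-substitute:
1 = 10 − 3·3
1 = −3·13 + 4·10
1 = 4·23 − 7·13
1 = −7·59 + 18·23
1 = 18·1852 − 565·59
59⁻¹ ≡ 1287 (mod 1852), so k ≡ 1287·354 ≡ 6 (mod 1852).
x = 46 + 59·6 = 400.

400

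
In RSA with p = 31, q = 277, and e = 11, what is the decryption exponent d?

3011

φ(n) = (p−1)(q−1) = 30·276 = 8280.
Need d with 11·d ≡ 1 (mod 8280). Apply the extended Euclidean algorithm:
8280 = 752*11 + 8
11 = 1*8 + 3
8 = 2*3 + 2
3 = 1*2 + 1
2 = 2*1 + 0
Back-substitute:
1 = 3 − 2
1 = −8 + 3·3
1 = 3·11 − 4·8
1 = −4·8280 + 3011·11
So 11·3011 ≡ 1 (mod 8280), hence d = 3011.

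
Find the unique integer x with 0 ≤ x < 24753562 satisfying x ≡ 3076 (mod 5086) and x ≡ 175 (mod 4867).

Write x = 3076 + 5086·k. Then 5086·k ≡ 175 − 3076 ≡ 1966 (mod 4867).
Need 5086⁻¹ mod 4867. Extended Euclid on (4867, 219):
4867 = 22*219 + 49
219 = 4*49 + 23
49 = 2*23 + 3
23 = 7*3 + 2
3 = 1*2 + 1
2 = 2*1 + 0
Back-substitute:
1 = 3 − 2
1 = −23 + 8·3
1 = 8·49 − 17·23
1 = −17·219 + 76·49
1 = 76·4867 − 1689·219
5086⁻¹ ≡ 3178 (mod 4867), so k ≡ 3178·1966 ≡ 3587 (mod 4867).
x = 3076 + 5086·3587 = 18246558.

18246558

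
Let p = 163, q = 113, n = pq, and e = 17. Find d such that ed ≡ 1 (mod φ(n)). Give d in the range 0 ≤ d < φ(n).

10673

φ(n) = (p−1)(q−1) = 162·112 = 18144.
Need d with 17·d ≡ 1 (mod 18144). Apply the extended Euclidean algorithm:
18144 = 1067·17 + 5
17 = 3·5 + 2
5 = 2·2 + 1
2 = 2·1 + 0
Back-substitute:
1 = 5 − 2·2
1 = −2·17 + 7·5
1 = 7·18144 − 7471·17
So 17·(-7471) ≡ 1 (mod 18144), hence d ≡ -7471 ≡ 10673 (mod 18144).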